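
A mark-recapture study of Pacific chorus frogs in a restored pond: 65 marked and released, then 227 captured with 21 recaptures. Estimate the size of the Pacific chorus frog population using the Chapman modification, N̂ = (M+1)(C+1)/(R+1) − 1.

N̂ = (65+1)(227+1)/(21+1) − 1 = 66·228/22 − 1
= 15048/22 − 1 = 684 − 1 = 683

N = 683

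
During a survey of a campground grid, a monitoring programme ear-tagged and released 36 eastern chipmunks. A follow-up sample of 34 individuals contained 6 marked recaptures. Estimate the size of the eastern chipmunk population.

N = 204

N = (36 × 34) / 6 = 1224 / 6 = 204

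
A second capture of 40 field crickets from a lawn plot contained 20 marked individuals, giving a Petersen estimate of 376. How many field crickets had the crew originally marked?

M = 188

From N = M·C/R: M = N·R / C = 376·20 / 40 = 7520 / 40 = 188.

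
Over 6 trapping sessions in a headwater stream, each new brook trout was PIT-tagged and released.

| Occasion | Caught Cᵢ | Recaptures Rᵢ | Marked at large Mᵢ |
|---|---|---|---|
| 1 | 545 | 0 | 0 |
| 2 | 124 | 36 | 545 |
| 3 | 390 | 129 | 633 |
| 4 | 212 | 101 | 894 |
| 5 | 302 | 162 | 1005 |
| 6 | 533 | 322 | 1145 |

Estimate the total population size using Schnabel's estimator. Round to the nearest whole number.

N ≈ 1890

Σ MᵢCᵢ = 0·545 + 545·124 + 633·390 + 894·212 + 1005·302 + 1145·533 = 0 + 67580 + 246870 + 189528 + 303510 + 610285 = 1417773
Σ Rᵢ = 0 + 36 + 129 + 101 + 162 + 322 = 750
N̂ = 1417773 / 750 ≈ 1890.4 → 1890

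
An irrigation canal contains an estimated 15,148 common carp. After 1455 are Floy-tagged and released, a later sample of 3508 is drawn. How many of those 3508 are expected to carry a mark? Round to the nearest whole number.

The marked fraction of the population is 1455/15148, so in a sample of 3508 expect C·(M/N) marked.
E[R] = 1455 × 3508 / 15148 = 5104140 / 15148 ≈ 337.0 → 337

expected recaptures ≈ 337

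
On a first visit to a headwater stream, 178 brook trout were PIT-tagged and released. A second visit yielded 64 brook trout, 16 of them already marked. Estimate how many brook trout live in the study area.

N = 712

If marked individuals mix randomly, R/C ≈ M/N, giving N ≈ M·C/R.
N = (178 × 64) / 16 = 11392 / 16 = 712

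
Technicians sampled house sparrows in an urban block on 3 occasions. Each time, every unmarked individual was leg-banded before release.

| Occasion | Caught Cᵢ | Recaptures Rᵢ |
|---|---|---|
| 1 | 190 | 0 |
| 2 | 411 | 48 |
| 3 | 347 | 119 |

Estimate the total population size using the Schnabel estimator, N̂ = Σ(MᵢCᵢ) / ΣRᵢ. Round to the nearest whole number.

N ≈ 1617

Marked at large before each occasion: Mᵢ = Σⱼ<ᵢ (Cⱼ − Rⱼ) → M1=0, M2=190, M3=553
Σ MᵢCᵢ = 0·190 + 190·411 + 553·347 = 0 + 78090 + 191891 = 269981
Σ Rᵢ = 0 + 48 + 119 = 167
N̂ = 269981 / 167 ≈ 1616.7 → 1617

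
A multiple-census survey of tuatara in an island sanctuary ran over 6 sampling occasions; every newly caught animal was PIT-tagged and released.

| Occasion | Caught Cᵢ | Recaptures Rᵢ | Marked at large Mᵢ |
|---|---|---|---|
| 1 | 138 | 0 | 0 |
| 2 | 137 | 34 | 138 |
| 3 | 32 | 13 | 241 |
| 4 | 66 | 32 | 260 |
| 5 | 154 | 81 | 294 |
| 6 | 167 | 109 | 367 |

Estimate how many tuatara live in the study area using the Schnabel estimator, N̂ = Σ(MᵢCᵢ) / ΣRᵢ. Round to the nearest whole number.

Σ MᵢCᵢ = 0·138 + 138·137 + 241·32 + 260·66 + 294·154 + 367·167 = 0 + 18906 + 7712 + 17160 + 45276 + 61289 = 150343
Σ Rᵢ = 0 + 34 + 13 + 32 + 81 + 109 = 269
N̂ = 150343 / 269 ≈ 558.9 → 559

N ≈ 559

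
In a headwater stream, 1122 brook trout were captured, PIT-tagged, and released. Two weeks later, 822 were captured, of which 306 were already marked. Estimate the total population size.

The marked fraction in the recapture sample should equal the marked fraction in the population: 306/822 = 1122/N.
N = (1122 × 822) / 306 = 922284 / 306 = 3014

N = 3014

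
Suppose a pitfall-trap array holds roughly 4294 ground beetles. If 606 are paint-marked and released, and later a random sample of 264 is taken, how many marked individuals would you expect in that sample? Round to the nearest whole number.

The marked fraction of the population is 606/4294, so in a sample of 264 expect C·(M/N) marked.
E[R] = 606 × 264 / 4294 = 159984 / 4294 ≈ 37.3 → 37

expected recaptures ≈ 37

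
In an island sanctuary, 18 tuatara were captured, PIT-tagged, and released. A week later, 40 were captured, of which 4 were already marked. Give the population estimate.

N = 180

If marked individuals mix randomly, R/C ≈ M/N, giving N ≈ M·C/R.
N = (18 × 40) / 4 = 720 / 4 = 180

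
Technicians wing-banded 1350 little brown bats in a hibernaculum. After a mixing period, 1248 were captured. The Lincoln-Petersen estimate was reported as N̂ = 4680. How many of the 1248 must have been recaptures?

From N = M·C/R: R = M·C / N = 1350·1248 / 4680 = 1684800 / 4680 = 360.

R = 360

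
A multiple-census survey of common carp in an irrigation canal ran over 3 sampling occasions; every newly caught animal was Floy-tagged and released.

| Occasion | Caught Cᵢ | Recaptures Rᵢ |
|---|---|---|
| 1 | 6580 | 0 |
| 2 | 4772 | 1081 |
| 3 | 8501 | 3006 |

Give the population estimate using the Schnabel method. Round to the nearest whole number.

Marked at large before each occasion: Mᵢ = Σⱼ<ᵢ (Cⱼ − Rⱼ) → M1=0, M2=6580, M3=10271
Σ MᵢCᵢ = 0·6580 + 6580·4772 + 10271·8501 = 0 + 31399760 + 87313771 = 118713531
Σ Rᵢ = 0 + 1081 + 3006 = 4087
N̂ = 118713531 / 4087 ≈ 29046.6 → 29047

N ≈ 29,047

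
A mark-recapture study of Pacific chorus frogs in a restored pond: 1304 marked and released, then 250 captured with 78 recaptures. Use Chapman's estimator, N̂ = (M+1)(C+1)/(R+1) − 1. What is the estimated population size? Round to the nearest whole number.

N ≈ 4145

N̂ = (1304+1)(250+1)/(78+1) − 1 = 1305·251/79 − 1
= 327555/79 − 1 ≈ 4146.3 − 1 ≈ 4145.3 → 4145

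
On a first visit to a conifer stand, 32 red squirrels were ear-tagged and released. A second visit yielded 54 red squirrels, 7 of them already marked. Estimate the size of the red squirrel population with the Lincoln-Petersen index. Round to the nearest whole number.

Lincoln-Petersen assumes M/N = R/C, so N = M·C / R.
N = (32 × 54) / 7 = 1728 / 7 ≈ 246.9 → 247

N ≈ 247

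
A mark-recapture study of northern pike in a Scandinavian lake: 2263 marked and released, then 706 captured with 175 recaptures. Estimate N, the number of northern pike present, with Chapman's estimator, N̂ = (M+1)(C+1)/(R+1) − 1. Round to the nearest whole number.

N ≈ 9094

N̂ = (2263+1)(706+1)/(175+1) − 1 = 2264·707/176 − 1
= 1600648/176 − 1 ≈ 9094.6 − 1 ≈ 9093.6 → 9094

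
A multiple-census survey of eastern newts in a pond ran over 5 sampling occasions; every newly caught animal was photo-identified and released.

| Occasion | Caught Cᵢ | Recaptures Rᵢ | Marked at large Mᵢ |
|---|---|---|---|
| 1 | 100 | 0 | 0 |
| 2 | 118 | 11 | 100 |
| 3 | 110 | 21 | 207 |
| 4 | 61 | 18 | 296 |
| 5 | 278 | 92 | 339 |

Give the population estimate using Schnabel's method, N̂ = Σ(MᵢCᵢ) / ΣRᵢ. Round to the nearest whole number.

Σ MᵢCᵢ = 0·100 + 100·118 + 207·110 + 296·61 + 339·278 = 0 + 11800 + 22770 + 18056 + 94242 = 146868
Σ Rᵢ = 0 + 11 + 21 + 18 + 92 = 142
N̂ = 146868 / 142 ≈ 1034.3 → 1034

N ≈ 1034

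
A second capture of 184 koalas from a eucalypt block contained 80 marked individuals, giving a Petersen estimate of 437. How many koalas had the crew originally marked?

From N = M·C/R: M = N·R / C = 437·80 / 184 = 34960 / 184 = 190.

M = 190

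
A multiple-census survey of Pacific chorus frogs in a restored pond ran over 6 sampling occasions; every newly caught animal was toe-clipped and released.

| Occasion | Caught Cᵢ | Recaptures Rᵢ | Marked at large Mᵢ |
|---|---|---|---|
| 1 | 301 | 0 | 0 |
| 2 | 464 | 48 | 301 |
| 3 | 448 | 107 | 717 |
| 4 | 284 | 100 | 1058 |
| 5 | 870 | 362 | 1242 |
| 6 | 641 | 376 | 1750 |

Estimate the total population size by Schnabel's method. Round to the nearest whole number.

Σ MᵢCᵢ = 0·301 + 301·464 + 717·448 + 1058·284 + 1242·870 + 1750·641 = 0 + 139664 + 321216 + 300472 + 1080540 + 1121750 = 2963642
Σ Rᵢ = 0 + 48 + 107 + 100 + 362 + 376 = 993
N̂ = 2963642 / 993 ≈ 2984.5 → 2985

N ≈ 2985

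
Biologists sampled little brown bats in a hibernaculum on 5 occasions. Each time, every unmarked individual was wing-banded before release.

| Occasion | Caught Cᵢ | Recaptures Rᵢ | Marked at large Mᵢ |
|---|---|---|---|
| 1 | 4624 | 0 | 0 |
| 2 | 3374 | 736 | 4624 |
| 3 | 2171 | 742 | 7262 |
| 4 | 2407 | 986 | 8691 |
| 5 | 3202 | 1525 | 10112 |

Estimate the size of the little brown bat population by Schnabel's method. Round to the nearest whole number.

Σ MᵢCᵢ = 0·4624 + 4624·3374 + 7262·2171 + 8691·2407 + 10112·3202 = 0 + 15601376 + 15765802 + 20919237 + 32378624 = 84665039
Σ Rᵢ = 0 + 736 + 742 + 986 + 1525 = 3989
N̂ = 84665039 / 3989 ≈ 21224.6 → 21225

N ≈ 21,225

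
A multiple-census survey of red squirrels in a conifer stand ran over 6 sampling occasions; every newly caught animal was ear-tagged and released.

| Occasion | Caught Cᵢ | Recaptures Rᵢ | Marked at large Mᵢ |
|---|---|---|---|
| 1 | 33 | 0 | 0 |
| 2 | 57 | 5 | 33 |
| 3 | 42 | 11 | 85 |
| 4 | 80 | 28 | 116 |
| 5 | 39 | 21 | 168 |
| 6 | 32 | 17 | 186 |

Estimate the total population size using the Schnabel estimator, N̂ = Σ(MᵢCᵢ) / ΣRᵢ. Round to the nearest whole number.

Σ MᵢCᵢ = 0·33 + 33·57 + 85·42 + 116·80 + 168·39 + 186·32 = 0 + 1881 + 3570 + 9280 + 6552 + 5952 = 27235
Σ Rᵢ = 0 + 5 + 11 + 28 + 21 + 17 = 82
N̂ = 27235 / 82 ≈ 332.1 → 332

N ≈ 332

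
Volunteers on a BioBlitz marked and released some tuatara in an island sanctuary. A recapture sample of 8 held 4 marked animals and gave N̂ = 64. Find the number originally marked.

From N = M·C/R: M = N·R / C = 64·4 / 8 = 256 / 8 = 32.

M = 32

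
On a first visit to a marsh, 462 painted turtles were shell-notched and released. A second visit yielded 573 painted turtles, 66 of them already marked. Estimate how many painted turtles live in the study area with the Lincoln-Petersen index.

The marked fraction in the recapture sample should equal the marked fraction in the population: 66/573 = 462/N.
N = (462 × 573) / 66 = 264726 / 66 = 4011

N = 4011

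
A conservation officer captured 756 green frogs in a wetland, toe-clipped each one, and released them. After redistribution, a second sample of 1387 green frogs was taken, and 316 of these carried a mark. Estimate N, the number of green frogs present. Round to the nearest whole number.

If marked individuals mix randomly, R/C ≈ M/N, giving N ≈ M·C/R.
N = (756 × 1387) / 316 = 1048572 / 316 ≈ 3318.3 → 3318

N ≈ 3318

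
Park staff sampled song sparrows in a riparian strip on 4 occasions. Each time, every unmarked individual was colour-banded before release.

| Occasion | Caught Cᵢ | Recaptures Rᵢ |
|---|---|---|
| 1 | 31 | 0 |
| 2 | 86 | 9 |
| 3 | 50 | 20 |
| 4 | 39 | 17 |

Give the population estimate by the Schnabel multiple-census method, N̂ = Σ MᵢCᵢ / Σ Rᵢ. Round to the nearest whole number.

Marked at large before each occasion: Mᵢ = Σⱼ<ᵢ (Cⱼ − Rⱼ) → M1=0, M2=31, M3=108, M4=138
Σ MᵢCᵢ = 0·31 + 31·86 + 108·50 + 138·39 = 0 + 2666 + 5400 + 5382 = 13448
Σ Rᵢ = 0 + 9 + 20 + 17 = 46
N̂ = 13448 / 46 ≈ 292.3 → 292

N ≈ 292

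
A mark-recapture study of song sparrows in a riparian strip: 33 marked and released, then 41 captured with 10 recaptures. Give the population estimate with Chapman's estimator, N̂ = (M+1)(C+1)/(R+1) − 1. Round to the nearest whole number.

N ≈ 129

N̂ = (33+1)(41+1)/(10+1) − 1 = 34·42/11 − 1
= 1428/11 − 1 ≈ 129.8 − 1 ≈ 128.8 → 129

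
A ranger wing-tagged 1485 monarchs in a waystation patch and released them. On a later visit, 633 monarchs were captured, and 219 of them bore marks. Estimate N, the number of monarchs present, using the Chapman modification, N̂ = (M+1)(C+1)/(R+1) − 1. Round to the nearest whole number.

N̂ = (1485+1)(633+1)/(219+1) − 1 = 1486·634/220 − 1
= 942124/220 − 1 ≈ 4282.4 − 1 ≈ 4281.4 → 4281

N ≈ 4281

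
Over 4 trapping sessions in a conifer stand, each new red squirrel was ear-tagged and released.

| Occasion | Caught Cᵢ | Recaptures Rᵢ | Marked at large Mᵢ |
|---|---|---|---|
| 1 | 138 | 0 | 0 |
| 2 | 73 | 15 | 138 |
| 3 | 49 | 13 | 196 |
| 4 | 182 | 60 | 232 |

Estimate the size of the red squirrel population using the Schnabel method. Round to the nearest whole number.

N ≈ 703

Σ MᵢCᵢ = 0·138 + 138·73 + 196·49 + 232·182 = 0 + 10074 + 9604 + 42224 = 61902
Σ Rᵢ = 0 + 15 + 13 + 60 = 88
N̂ = 61902 / 88 ≈ 703.4 → 703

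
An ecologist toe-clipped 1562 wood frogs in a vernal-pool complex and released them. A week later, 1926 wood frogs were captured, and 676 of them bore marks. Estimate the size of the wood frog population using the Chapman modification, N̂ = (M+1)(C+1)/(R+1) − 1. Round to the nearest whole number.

N̂ = (1562+1)(1926+1)/(676+1) − 1 = 1563·1927/677 − 1
= 3011901/677 − 1 ≈ 4448.9 − 1 ≈ 4447.9 → 4448

N ≈ 4448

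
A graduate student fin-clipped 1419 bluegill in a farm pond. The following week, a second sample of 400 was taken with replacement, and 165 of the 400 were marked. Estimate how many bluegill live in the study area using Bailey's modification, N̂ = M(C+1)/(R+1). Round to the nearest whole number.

N ≈ 3428

N̂ = 1419·(400+1)/(165+1) = 1419·401/166 = 569019/166 ≈ 3427.8 → 3428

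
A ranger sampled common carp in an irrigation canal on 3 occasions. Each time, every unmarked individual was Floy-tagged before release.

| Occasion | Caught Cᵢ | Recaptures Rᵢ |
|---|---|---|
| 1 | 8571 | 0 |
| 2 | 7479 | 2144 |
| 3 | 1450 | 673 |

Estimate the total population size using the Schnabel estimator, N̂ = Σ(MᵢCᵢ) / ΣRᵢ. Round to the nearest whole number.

Marked at large before each occasion: Mᵢ = Σⱼ<ᵢ (Cⱼ − Rⱼ) → M1=0, M2=8571, M3=13906
Σ MᵢCᵢ = 0·8571 + 8571·7479 + 13906·1450 = 0 + 64102509 + 20163700 = 84266209
Σ Rᵢ = 0 + 2144 + 673 = 2817
N̂ = 84266209 / 2817 ≈ 29913.46 → 29913

N ≈ 29,913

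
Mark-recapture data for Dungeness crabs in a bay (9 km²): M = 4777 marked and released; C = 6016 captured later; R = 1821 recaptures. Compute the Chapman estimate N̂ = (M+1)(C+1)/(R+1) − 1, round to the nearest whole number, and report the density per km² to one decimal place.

density ≈ 1753.1 Dungeness crabs per km²

N̂ = 4778·6017/1822 − 1 = 28749226/1822 − 1 ≈ 15777.9 → 15778
Density = N̂ / area = 15778 / 9 ≈ 1753.11 → 1753.1 per km²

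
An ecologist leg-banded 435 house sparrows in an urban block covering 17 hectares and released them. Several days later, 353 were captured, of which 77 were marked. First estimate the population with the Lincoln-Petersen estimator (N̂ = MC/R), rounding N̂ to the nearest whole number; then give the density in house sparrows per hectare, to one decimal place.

N̂ = 435·353/77 = 153555/77 ≈ 1994.2 → 1994
Density = N̂ / area = 1994 / 17 ≈ 117.29 → 117.3 per hectare

density ≈ 117.3 house sparrows per hectare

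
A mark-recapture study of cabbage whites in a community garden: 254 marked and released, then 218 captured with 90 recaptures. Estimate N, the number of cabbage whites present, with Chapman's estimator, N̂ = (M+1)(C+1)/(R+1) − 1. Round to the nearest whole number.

N̂ = (254+1)(218+1)/(90+1) − 1 = 255·219/91 − 1
= 55845/91 − 1 ≈ 613.7 − 1 ≈ 612.7 → 613

N ≈ 613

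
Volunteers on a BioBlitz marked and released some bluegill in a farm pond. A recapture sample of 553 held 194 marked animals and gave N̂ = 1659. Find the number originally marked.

M = 582

From N = M·C/R: M = N·R / C = 1659·194 / 553 = 321846 / 553 = 582.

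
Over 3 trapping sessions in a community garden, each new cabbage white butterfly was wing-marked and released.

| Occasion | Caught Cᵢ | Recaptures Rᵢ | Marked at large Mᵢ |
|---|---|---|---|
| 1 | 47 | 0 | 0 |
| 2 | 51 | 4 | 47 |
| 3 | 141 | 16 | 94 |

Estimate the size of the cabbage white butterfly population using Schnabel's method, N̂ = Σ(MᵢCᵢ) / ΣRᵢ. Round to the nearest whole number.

Σ MᵢCᵢ = 0·47 + 47·51 + 94·141 = 0 + 2397 + 13254 = 15651
Σ Rᵢ = 0 + 4 + 16 = 20
N̂ = 15651 / 20 ≈ 782.5 → 783

N ≈ 783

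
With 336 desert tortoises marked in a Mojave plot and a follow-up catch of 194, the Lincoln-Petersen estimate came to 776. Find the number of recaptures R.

R = 84

From N = M·C/R: R = M·C / N = 336·194 / 776 = 65184 / 776 = 84.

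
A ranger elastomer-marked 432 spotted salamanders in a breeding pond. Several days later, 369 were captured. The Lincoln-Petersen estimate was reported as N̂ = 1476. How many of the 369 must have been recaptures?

From N = M·C/R: R = M·C / N = 432·369 / 1476 = 159408 / 1476 = 108.

R = 108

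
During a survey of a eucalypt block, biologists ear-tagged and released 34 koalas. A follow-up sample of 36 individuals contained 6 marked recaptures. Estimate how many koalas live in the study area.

N = 204

N = (34 × 36) / 6 = 1224 / 6 = 204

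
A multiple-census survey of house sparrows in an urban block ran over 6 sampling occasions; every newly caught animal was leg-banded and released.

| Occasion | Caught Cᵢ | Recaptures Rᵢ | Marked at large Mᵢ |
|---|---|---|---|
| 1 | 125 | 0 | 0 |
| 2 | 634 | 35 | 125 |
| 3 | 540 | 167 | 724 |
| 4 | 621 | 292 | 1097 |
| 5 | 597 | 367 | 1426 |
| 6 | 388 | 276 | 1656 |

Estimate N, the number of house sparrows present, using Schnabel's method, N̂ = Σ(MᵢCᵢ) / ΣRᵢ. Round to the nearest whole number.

Σ MᵢCᵢ = 0·125 + 125·634 + 724·540 + 1097·621 + 1426·597 + 1656·388 = 0 + 79250 + 390960 + 681237 + 851322 + 642528 = 2645297
Σ Rᵢ = 0 + 35 + 167 + 292 + 367 + 276 = 1137
N̂ = 2645297 / 1137 ≈ 2326.6 → 2327

N ≈ 2327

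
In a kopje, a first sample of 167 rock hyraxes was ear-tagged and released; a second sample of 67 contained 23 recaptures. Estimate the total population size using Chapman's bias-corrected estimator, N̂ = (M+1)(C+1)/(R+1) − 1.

N̂ = (167+1)(67+1)/(23+1) − 1 = 168·68/24 − 1
= 11424/24 − 1 = 476 − 1 = 475

N = 475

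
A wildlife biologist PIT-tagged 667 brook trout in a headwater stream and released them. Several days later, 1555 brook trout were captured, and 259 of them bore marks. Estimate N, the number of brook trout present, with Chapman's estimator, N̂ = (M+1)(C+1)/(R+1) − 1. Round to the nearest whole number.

N̂ = (667+1)(1555+1)/(259+1) − 1 = 668·1556/260 − 1
= 1039408/260 − 1 ≈ 3997.7 − 1 ≈ 3996.7 → 3997

N ≈ 3997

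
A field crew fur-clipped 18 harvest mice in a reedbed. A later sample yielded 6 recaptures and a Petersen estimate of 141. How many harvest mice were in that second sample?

From N = M·C/R: C = N·R / M = 141·6 / 18 = 846 / 18 = 47.

C = 47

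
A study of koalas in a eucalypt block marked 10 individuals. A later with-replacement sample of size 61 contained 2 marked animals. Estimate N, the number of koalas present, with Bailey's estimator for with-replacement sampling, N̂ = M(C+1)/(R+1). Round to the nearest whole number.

N ≈ 207

N̂ = 10·(61+1)/(2+1) = 10·62/3 = 620/3 ≈ 206.7 → 207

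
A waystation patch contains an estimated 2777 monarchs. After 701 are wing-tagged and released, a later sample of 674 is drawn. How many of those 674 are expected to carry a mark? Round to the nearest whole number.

Expected recaptures E[R] = M·C / N.
E[R] = 701 × 674 / 2777 = 472474 / 2777 ≈ 170.1 → 170

expected recaptures ≈ 170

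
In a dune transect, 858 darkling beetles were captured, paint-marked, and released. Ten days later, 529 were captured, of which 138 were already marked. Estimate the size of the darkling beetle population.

N = (858 × 529) / 138 = 453882 / 138 = 3289

N = 3289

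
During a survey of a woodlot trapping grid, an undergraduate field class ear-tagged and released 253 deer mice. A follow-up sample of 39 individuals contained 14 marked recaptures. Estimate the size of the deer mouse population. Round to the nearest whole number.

N ≈ 705

The marked fraction in the recapture sample should equal the marked fraction in the population: 14/39 = 253/N.
N = (253 × 39) / 14 = 9867 / 14 ≈ 704.8 → 705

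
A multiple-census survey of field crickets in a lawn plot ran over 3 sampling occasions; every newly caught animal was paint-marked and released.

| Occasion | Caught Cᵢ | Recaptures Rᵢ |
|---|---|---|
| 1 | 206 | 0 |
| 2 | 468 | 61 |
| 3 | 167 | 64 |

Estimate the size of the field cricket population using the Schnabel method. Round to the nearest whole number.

Marked at large before each occasion: Mᵢ = Σⱼ<ᵢ (Cⱼ − Rⱼ) → M1=0, M2=206, M3=613
Σ MᵢCᵢ = 0·206 + 206·468 + 613·167 = 0 + 96408 + 102371 = 198779
Σ Rᵢ = 0 + 61 + 64 = 125
N̂ = 198779 / 125 ≈ 1590.2 → 1590

N ≈ 1590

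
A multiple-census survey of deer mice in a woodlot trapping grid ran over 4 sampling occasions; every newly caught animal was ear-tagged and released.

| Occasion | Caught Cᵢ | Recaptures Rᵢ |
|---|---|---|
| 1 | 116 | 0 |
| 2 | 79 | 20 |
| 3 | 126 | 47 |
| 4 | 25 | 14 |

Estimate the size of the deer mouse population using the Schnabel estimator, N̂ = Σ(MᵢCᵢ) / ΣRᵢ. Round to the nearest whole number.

N ≈ 464

Marked at large before each occasion: Mᵢ = Σⱼ<ᵢ (Cⱼ − Rⱼ) → M1=0, M2=116, M3=175, M4=254
Σ MᵢCᵢ = 0·116 + 116·79 + 175·126 + 254·25 = 0 + 9164 + 22050 + 6350 = 37564
Σ Rᵢ = 0 + 20 + 47 + 14 = 81
N̂ = 37564 / 81 ≈ 463.8 → 464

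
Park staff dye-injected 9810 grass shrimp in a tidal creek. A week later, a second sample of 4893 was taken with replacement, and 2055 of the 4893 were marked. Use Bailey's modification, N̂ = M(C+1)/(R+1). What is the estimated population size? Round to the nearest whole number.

N ≈ 23,351

N̂ = 9810·(4893+1)/(2055+1) = 9810·4894/2056 = 48010140/2056 ≈ 23351.2 → 23351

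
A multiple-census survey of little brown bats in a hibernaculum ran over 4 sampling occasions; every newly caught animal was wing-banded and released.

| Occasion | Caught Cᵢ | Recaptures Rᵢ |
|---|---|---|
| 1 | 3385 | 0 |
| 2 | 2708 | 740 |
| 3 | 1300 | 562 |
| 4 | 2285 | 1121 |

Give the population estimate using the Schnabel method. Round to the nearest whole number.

Marked at large before each occasion: Mᵢ = Σⱼ<ᵢ (Cⱼ − Rⱼ) → M1=0, M2=3385, M3=5353, M4=6091
Σ MᵢCᵢ = 0·3385 + 3385·2708 + 5353·1300 + 6091·2285 = 0 + 9166580 + 6958900 + 13917935 = 30043415
Σ Rᵢ = 0 + 740 + 562 + 1121 = 2423
N̂ = 30043415 / 2423 ≈ 12399.3 → 12399

N ≈ 12,399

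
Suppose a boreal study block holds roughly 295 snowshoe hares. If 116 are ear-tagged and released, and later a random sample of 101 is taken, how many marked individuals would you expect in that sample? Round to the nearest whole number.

expected recaptures ≈ 40

The marked fraction of the population is 116/295, so in a sample of 101 expect C·(M/N) marked.
E[R] = 116 × 101 / 295 = 11716 / 295 ≈ 39.7 → 40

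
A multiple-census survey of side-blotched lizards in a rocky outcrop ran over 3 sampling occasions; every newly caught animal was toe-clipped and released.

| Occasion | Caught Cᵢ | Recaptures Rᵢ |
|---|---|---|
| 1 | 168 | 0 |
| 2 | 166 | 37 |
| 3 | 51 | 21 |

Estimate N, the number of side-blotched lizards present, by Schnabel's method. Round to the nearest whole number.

Marked at large before each occasion: Mᵢ = Σⱼ<ᵢ (Cⱼ − Rⱼ) → M1=0, M2=168, M3=297
Σ MᵢCᵢ = 0·168 + 168·166 + 297·51 = 0 + 27888 + 15147 = 43035
Σ Rᵢ = 0 + 37 + 21 = 58
N̂ = 43035 / 58 ≈ 742.0 → 742

N ≈ 742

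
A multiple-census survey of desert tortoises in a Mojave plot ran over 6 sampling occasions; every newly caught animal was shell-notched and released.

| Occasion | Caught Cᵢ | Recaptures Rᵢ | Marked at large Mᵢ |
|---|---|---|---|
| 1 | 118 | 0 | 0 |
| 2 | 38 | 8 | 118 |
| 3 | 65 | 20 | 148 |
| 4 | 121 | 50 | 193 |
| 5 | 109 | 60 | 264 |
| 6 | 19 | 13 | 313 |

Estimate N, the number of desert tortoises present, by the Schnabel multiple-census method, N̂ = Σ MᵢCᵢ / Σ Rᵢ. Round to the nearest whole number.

Σ MᵢCᵢ = 0·118 + 118·38 + 148·65 + 193·121 + 264·109 + 313·19 = 0 + 4484 + 9620 + 23353 + 28776 + 5947 = 72180
Σ Rᵢ = 0 + 8 + 20 + 50 + 60 + 13 = 151
N̂ = 72180 / 151 ≈ 478.0 → 478

N ≈ 478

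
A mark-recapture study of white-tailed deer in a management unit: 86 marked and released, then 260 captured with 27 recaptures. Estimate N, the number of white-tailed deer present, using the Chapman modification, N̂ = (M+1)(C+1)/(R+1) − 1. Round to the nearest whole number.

N̂ = (86+1)(260+1)/(27+1) − 1 = 87·261/28 − 1
= 22707/28 − 1 ≈ 811.0 − 1 ≈ 810.0 → 810

N ≈ 810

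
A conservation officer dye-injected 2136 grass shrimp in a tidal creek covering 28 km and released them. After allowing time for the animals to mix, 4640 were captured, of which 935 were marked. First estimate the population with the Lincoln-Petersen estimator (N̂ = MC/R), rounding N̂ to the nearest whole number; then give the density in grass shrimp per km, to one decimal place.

N̂ = 2136·4640/935 = 9911040/935 ≈ 10600.0 → 10600
Density = N̂ / area = 10600 / 28 ≈ 378.57 → 378.6 per km

density ≈ 378.6 grass shrimp per km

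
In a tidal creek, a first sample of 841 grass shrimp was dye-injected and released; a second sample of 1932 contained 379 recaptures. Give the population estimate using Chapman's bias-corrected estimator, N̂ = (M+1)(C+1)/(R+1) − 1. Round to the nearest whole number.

N ≈ 4282

N̂ = (841+1)(1932+1)/(379+1) − 1 = 842·1933/380 − 1
= 1627586/380 − 1 ≈ 4283.1 − 1 ≈ 4282.1 → 4282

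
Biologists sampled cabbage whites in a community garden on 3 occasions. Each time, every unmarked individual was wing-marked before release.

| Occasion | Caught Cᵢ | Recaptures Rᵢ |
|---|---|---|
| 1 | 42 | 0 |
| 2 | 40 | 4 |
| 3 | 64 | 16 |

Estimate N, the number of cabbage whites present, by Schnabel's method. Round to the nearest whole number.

N ≈ 334

Marked at large before each occasion: Mᵢ = Σⱼ<ᵢ (Cⱼ − Rⱼ) → M1=0, M2=42, M3=78
Σ MᵢCᵢ = 0·42 + 42·40 + 78·64 = 0 + 1680 + 4992 = 6672
Σ Rᵢ = 0 + 4 + 16 = 20
N̂ = 6672 / 20 ≈ 333.6 → 334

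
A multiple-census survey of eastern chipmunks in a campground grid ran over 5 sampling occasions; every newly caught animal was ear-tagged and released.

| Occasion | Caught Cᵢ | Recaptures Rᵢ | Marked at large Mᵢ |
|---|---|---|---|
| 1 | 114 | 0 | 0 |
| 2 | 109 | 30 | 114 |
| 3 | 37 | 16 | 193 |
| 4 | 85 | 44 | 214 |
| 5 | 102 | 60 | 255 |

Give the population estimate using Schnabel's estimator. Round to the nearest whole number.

N ≈ 425

Σ MᵢCᵢ = 0·114 + 114·109 + 193·37 + 214·85 + 255·102 = 0 + 12426 + 7141 + 18190 + 26010 = 63767
Σ Rᵢ = 0 + 30 + 16 + 44 + 60 = 150
N̂ = 63767 / 150 ≈ 425.1 → 425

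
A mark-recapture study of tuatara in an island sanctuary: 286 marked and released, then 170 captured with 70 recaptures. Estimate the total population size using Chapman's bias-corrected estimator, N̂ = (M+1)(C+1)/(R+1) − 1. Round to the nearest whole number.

N ≈ 690

N̂ = (286+1)(170+1)/(70+1) − 1 = 287·171/71 − 1
= 49077/71 − 1 ≈ 691.2 − 1 ≈ 690.2 → 690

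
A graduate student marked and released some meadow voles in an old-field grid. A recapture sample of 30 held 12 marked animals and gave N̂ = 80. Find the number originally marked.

M = 32

From N = M·C/R: M = N·R / C = 80·12 / 30 = 960 / 30 = 32.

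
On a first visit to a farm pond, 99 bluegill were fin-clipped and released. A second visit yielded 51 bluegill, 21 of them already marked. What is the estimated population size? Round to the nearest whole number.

N ≈ 240

The marked fraction in the recapture sample should equal the marked fraction in the population: 21/51 = 99/N.
N = (99 × 51) / 21 = 5049 / 21 ≈ 240.4 → 240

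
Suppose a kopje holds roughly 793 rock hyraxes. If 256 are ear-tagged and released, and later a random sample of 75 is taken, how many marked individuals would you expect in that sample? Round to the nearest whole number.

expected recaptures ≈ 24

Expected recaptures E[R] = M·C / N.
E[R] = 256 × 75 / 793 = 19200 / 793 ≈ 24.2 → 24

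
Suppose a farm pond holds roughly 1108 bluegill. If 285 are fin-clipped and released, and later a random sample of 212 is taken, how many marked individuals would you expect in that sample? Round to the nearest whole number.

expected recaptures ≈ 55

The marked fraction of the population is 285/1108, so in a sample of 212 expect C·(M/N) marked.
E[R] = 285 × 212 / 1108 = 60420 / 1108 ≈ 54.5 → 55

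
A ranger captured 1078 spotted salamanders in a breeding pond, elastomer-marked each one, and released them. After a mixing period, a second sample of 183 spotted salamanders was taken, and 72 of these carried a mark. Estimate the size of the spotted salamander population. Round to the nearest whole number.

N ≈ 2740

If marked individuals mix randomly, R/C ≈ M/N, giving N ≈ M·C/R.
N = (1078 × 183) / 72 = 197274 / 72 ≈ 2739.9 → 2740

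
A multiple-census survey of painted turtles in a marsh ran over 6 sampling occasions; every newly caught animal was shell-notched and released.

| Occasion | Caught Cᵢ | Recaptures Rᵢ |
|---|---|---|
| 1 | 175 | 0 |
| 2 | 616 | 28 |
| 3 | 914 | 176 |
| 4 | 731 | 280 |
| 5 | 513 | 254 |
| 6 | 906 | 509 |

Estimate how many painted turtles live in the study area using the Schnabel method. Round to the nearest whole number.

N ≈ 3935

Marked at large before each occasion: Mᵢ = Σⱼ<ᵢ (Cⱼ − Rⱼ) → M1=0, M2=175, M3=763, M4=1501, M5=1952, M6=2211
Σ MᵢCᵢ = 0·175 + 175·616 + 763·914 + 1501·731 + 1952·513 + 2211·906 = 0 + 107800 + 697382 + 1097231 + 1001376 + 2003166 = 4906955
Σ Rᵢ = 0 + 28 + 176 + 280 + 254 + 509 = 1247
N̂ = 4906955 / 1247 ≈ 3935.0 → 3935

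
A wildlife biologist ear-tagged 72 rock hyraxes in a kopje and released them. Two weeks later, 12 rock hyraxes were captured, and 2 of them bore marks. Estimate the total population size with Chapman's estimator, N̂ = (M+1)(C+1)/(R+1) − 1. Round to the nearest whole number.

N ≈ 315

N̂ = (72+1)(12+1)/(2+1) − 1 = 73·13/3 − 1
= 949/3 − 1 ≈ 316.3 − 1 ≈ 315.3 → 315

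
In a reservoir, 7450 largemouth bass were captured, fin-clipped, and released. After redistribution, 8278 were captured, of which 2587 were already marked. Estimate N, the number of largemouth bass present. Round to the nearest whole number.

The marked fraction in the recapture sample should equal the marked fraction in the population: 2587/8278 = 7450/N.
N = (7450 × 8278) / 2587 = 61671100 / 2587 ≈ 23838.8 → 23839

N ≈ 23,839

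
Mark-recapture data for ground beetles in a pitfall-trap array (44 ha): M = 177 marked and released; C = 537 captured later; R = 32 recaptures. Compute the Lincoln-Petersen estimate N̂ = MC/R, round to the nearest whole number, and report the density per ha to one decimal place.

N̂ = 177·537/32 = 95049/32 ≈ 2970.3 → 2970
Density = N̂ / area = 2970 / 44 ≈ 67.50 → 67.5 per ha

density ≈ 67.5 ground beetles per ha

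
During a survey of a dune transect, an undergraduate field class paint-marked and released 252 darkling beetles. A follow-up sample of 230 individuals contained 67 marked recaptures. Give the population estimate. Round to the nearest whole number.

N = (252 × 230) / 67 = 57960 / 67 ≈ 865.1 → 865

N ≈ 865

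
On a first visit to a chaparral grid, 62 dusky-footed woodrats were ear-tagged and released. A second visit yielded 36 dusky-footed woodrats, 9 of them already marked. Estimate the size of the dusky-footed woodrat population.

N = (62 × 36) / 9 = 2232 / 9 = 248

N = 248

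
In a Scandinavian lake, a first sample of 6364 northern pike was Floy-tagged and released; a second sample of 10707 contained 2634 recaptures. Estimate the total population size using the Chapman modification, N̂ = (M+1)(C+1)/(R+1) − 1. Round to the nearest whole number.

N̂ = (6364+1)(10707+1)/(2634+1) − 1 = 6365·10708/2635 − 1
= 68156420/2635 − 1 ≈ 25865.8 − 1 ≈ 25864.8 → 25865

N ≈ 25,865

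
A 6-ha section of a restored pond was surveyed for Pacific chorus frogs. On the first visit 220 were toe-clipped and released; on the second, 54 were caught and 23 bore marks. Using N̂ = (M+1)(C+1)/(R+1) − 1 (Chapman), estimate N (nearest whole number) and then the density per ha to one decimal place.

N̂ = 221·55/24 − 1 = 12155/24 − 1 ≈ 505.46 → 505
Density = N̂ / area = 505 / 6 ≈ 84.17 → 84.2 per ha

density ≈ 84.2 Pacific chorus frogs per ha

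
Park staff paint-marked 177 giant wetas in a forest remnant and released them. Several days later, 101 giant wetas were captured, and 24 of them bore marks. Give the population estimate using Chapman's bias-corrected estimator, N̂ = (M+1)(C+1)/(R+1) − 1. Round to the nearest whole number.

N̂ = (177+1)(101+1)/(24+1) − 1 = 178·102/25 − 1
= 18156/25 − 1 ≈ 726.2 − 1 ≈ 725.2 → 725

N ≈ 725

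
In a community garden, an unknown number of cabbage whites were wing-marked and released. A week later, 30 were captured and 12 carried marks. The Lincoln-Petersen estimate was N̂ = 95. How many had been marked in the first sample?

M = 38

From N = M·C/R: M = N·R / C = 95·12 / 30 = 1140 / 30 = 38.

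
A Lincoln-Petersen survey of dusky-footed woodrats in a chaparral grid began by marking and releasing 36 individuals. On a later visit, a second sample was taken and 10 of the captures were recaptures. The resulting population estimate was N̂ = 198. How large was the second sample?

C = 55

From N = M·C/R: C = N·R / M = 198·10 / 36 = 1980 / 36 = 55.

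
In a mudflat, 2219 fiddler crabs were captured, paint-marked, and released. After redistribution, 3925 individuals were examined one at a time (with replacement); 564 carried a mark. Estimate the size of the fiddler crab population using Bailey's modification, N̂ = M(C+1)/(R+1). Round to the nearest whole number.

N ≈ 15,419

N̂ = 2219·(3925+1)/(564+1) = 2219·3926/565 = 8711794/565 ≈ 15419.1 → 15419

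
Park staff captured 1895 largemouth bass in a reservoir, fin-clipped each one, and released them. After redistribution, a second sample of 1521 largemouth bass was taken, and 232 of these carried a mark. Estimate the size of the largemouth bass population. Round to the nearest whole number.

N ≈ 12,424

N = (1895 × 1521) / 232 = 2882295 / 232 ≈ 12423.7 → 12424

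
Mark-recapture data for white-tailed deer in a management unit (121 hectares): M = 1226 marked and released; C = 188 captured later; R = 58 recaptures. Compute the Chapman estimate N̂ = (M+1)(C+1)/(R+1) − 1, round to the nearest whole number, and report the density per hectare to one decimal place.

density ≈ 32.5 white-tailed deer per hectare

N̂ = 1227·189/59 − 1 = 231903/59 − 1 ≈ 3929.6 → 3930
Density = N̂ / area = 3930 / 121 ≈ 32.48 → 32.5 per hectare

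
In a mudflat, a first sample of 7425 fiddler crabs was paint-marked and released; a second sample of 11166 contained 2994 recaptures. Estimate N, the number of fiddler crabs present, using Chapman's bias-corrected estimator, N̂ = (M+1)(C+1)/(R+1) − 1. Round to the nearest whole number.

N ≈ 27,687

N̂ = (7425+1)(11166+1)/(2994+1) − 1 = 7426·11167/2995 − 1
= 82926142/2995 − 1 ≈ 27688.2 − 1 ≈ 27687.2 → 27687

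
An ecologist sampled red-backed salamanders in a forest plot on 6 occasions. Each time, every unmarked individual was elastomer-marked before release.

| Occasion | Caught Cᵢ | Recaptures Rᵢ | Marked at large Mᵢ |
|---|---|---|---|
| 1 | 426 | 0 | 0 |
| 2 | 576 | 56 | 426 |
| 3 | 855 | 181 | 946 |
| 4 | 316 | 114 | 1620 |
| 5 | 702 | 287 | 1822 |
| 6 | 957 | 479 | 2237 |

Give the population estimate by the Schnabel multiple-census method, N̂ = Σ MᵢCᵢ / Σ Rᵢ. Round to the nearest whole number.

Σ MᵢCᵢ = 0·426 + 426·576 + 946·855 + 1620·316 + 1822·702 + 2237·957 = 0 + 245376 + 808830 + 511920 + 1279044 + 2140809 = 4985979
Σ Rᵢ = 0 + 56 + 181 + 114 + 287 + 479 = 1117
N̂ = 4985979 / 1117 ≈ 4463.7 → 4464

N ≈ 4464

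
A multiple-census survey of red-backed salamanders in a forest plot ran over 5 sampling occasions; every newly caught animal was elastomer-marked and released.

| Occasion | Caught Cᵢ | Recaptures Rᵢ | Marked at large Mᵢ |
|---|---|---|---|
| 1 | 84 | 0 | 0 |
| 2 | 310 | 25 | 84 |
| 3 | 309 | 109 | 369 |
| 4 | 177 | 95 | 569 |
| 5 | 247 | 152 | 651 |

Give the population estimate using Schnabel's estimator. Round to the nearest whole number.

Σ MᵢCᵢ = 0·84 + 84·310 + 369·309 + 569·177 + 651·247 = 0 + 26040 + 114021 + 100713 + 160797 = 401571
Σ Rᵢ = 0 + 25 + 109 + 95 + 152 = 381
N̂ = 401571 / 381 ≈ 1054.0 → 1054

N ≈ 1054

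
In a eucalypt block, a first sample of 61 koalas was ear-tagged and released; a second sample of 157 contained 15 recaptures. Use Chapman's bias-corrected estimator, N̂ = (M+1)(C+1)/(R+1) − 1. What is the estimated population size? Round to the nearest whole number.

N ≈ 611

N̂ = (61+1)(157+1)/(15+1) − 1 = 62·158/16 − 1
= 9796/16 − 1 ≈ 612.2 − 1 ≈ 611.2 → 611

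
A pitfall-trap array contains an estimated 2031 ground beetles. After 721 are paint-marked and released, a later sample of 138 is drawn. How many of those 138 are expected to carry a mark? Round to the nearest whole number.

expected recaptures ≈ 49

Expected recaptures E[R] = M·C / N.
E[R] = 721 × 138 / 2031 = 99498 / 2031 ≈ 49.0 → 49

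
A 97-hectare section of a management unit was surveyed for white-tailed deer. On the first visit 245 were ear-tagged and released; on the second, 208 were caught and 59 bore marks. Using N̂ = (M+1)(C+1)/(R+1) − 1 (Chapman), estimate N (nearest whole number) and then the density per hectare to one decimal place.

density ≈ 8.8 white-tailed deer per hectare

N̂ = 246·209/60 − 1 = 51414/60 − 1 ≈ 855.9 → 856
Density = N̂ / area = 856 / 97 ≈ 8.82 → 8.8 per hectare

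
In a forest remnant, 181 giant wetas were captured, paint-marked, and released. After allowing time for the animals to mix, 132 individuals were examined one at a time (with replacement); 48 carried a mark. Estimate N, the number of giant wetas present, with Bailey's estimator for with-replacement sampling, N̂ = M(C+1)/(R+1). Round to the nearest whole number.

N ≈ 491

N̂ = 181·(132+1)/(48+1) = 181·133/49 = 24073/49 ≈ 491.3 → 491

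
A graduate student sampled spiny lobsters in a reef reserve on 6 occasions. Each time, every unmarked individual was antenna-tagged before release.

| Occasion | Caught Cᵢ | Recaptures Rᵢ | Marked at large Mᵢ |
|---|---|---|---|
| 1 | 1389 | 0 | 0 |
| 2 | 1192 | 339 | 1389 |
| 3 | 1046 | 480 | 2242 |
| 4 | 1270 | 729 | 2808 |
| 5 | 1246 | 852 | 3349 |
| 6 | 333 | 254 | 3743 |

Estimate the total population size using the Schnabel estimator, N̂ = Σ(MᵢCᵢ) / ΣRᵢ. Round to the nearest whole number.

N ≈ 4893

Σ MᵢCᵢ = 0·1389 + 1389·1192 + 2242·1046 + 2808·1270 + 3349·1246 + 3743·333 = 0 + 1655688 + 2345132 + 3566160 + 4172854 + 1246419 = 12986253
Σ Rᵢ = 0 + 339 + 480 + 729 + 852 + 254 = 2654
N̂ = 12986253 / 2654 ≈ 4893.1 → 4893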